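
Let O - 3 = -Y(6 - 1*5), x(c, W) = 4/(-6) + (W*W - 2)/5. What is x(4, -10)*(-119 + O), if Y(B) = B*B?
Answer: -11076/5 ≈ -2215.2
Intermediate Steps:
Y(B) = B²
x(c, W) = -16/15 + W²/5 (x(c, W) = 4*(-⅙) + (W² - 2)*(⅕) = -⅔ + (-2 + W²)*(⅕) = -⅔ + (-⅖ + W²/5) = -16/15 + W²/5)
O = 2 (O = 3 - (6 - 1*5)² = 3 - (6 - 5)² = 3 - 1*1² = 3 - 1*1 = 3 - 1 = 2)
x(4, -10)*(-119 + O) = (-16/15 + (⅕)*(-10)²)*(-119 + 2) = (-16/15 + (⅕)*100)*(-117) = (-16/15 + 20)*(-117) = (284/15)*(-117) = -11076/5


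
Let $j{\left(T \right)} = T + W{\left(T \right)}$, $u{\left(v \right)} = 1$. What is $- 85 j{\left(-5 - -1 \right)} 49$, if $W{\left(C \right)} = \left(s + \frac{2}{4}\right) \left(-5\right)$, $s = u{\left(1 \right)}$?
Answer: $\frac{95795}{2} \approx 47898.0$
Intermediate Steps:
$s = 1$
$W{\left(C \right)} = - \frac{15}{2}$ ($W{\left(C \right)} = \left(1 + \frac{2}{4}\right) \left(-5\right) = \left(1 + 2 \cdot \frac{1}{4}\right) \left(-5\right) = \left(1 + \frac{1}{2}\right) \left(-5\right) = \frac{3}{2} \left(-5\right) = - \frac{15}{2}$)
$j{\left(T \right)} = - \frac{15}{2} + T$ ($j{\left(T \right)} = T - \frac{15}{2} = - \frac{15}{2} + T$)
$- 85 j{\left(-5 - -1 \right)} 49 = - 85 \left(- \frac{15}{2} - 4\right) 49 = \left(-85\right) \left(- \frac{23}{2}\right) 49 = \frac{1955}{2} \cdot 49 = \frac{95795}{2}$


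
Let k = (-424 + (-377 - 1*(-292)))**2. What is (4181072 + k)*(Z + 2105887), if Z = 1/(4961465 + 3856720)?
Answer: 27484696784700989896/2939395 ≈ 9.3505e+12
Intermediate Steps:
k = 259081 (k = (-424 + (-377 + 292))**2 = (-424 - 85)**2 = (-509)**2 = 259081)
Z = 1/8818185 ≈ 1.1340e-7
(4181072 + k)*(Z + 2105887) = (4181072 + 259081)*(1/8818185 + 2105887) = 4440153*(18570101155096/8818185) = 27484696784700989896/2939395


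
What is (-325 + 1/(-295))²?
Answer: 9192207376/87025 ≈ 1.0563e+5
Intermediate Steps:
(-325 + 1/(-295))² = (-325 - 1/295)² = (-95876/295)² = 9192207376/87025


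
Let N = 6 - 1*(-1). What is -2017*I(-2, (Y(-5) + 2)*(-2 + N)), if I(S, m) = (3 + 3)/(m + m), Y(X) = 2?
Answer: -6051/20 ≈ -302.55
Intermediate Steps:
N = 7 (N = 6 + 1 = 7)
I(S, m) = 3/m (I(S, m) = 6/((2*m)) = 6*(1/(2*m)) = 3/m)
-2017*I(-2, (Y(-5) + 2)*(-2 + N)) = -6051/((2 + 2)*(-2 + 7)) = -6051/(4*5) = -6051/20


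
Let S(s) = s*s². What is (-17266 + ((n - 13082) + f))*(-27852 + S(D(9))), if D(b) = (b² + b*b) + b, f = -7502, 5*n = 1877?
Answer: -931685822907/5 ≈ -1.8634e+11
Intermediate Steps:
n = 1877/5 (n = (⅕)*1877 = 1877/5 ≈ 375.40)
D(b) = b + 2*b² (D(b) = (b² + b²) + b = 2*b² + b = b + 2*b²)
S(s) = s³
(-17266 + ((n - 13082) + f))*(-27852 + S(D(9))) = (-17266 + ((1877/5 - 13082) - 7502))*(-27852 + (9*(1 + 2*9))³) = (-17266 + (-63533/5 - 7502))*(-27852 + (9*(1 + 18))³) = (-17266 - 101043/5)*(-27852 + (9*19)³) = -187373*(-27852 + 171³)/5 = -187373*(-27852 + 5000211)/5 = -187373/5*4972359 = -931685822907/5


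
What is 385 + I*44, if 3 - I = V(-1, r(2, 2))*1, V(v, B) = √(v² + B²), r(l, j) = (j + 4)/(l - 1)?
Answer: 517 - 44*√37 ≈ 249.36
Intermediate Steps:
r(l, j) = (4 + j)/(-1 + l)
V(v, B) = √(B² + v²)
I = 3 - √37 (I = 3 - √(((4 + 2)/(-1 + 2))² + (-1)²) = 3 - √((6/1)² + 1) = 3 - √((1*6)² + 1) = 3 - √(6² + 1) = 3 - √(36 + 1) = 3 - √37 ≈ -3.0828)
385 + I*44 = 385 + (3 - √37)*44 = 385 + (132 - 44*√37) = 517 - 44*√37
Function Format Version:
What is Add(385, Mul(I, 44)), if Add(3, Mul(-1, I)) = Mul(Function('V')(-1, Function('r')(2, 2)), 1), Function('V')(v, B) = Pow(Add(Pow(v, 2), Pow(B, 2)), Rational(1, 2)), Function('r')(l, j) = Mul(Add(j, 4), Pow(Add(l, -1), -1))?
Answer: Add(517, Mul(-44, Pow(37, Rational(1, 2)))) ≈ 249.36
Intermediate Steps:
Function('r')(l, j) = Mul(Pow(Add(-1, l), -1), Add(4, j)) (Function('r')(l, j) = Mul(Add(4, j), Pow(Add(-1, l), -1)) = Mul(Pow(Add(-1, l), -1), Add(4, j)))
Function('V')(v, B) = Pow(Add(Pow(B, 2), Pow(v, 2)), Rational(1, 2))
I = Add(3, Mul(-1, Pow(37, Rational(1, 2)))) (I = Add(3, Mul(-1, Mul(Pow(Add(Pow(Mul(Pow(Add(-1, 2), -1), Add(4, 2)), 2), Pow(-1, 2)), Rational(1, 2)), 1))) = Add(3, Mul(-1, Mul(Pow(Add(Pow(Mul(Pow(1, -1), 6), 2), 1), Rational(1, 2)), 1))) = Add(3, Mul(-1, Mul(Pow(Add(Pow(Mul(1, 6), 2), 1), Rational(1, 2)), 1))) = Add(3, Mul(-1, Mul(Pow(Add(Pow(6, 2), 1), Rational(1, 2)), 1))) = Add(3, Mul(-1, Mul(Pow(Add(36, 1), Rational(1, 2)), 1))) = Add(3, Mul(-1, Mul(Pow(37, Rational(1, 2)), 1))) = Add(3, Mul(-1, Pow(37, Rational(1, 2)))) ≈ -3.0828)
Add(385, Mul(I, 44)) = Add(385, Mul(Add(3, Mul(-1, Pow(37, Rational(1, 2)))), 44)) = Add(385, Add(132, Mul(-44, Pow(37, Rational(1, 2))))) = Add(517, Mul(-44, Pow(37, Rational(1, 2))))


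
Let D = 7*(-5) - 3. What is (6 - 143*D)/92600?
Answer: 136/2315 ≈ 0.058747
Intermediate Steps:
D = -38 (D = -35 - 3 = -38)
(6 - 143*D)/92600 = (6 - 143*(-38))/92600 = (6 + 5434)*(1/92600) = 5440*(1/92600) = 136/2315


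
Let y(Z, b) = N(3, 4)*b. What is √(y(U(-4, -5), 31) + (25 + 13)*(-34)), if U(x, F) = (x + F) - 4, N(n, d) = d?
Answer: 4*I*√73 ≈ 34.176*I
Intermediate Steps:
U(x, F) = -4 + F + x (U(x, F) = (F + x) - 4 = -4 + F + x)
y(Z, b) = 4*b
√(y(U(-4, -5), 31) + (25 + 13)*(-34)) = √(4*31 + (25 + 13)*(-34)) = √(124 + 38*(-34)) = √(124 - 1292) = √(-1168) = 4*I*√73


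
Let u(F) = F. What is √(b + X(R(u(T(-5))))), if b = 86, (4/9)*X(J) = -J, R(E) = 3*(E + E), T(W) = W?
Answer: √614/2 ≈ 12.390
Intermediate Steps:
R(E) = 6*E (R(E) = 3*(2*E) = 6*E)
X(J) = -9*J/4 (X(J) = 9*(-J)/4 = -9*J/4)
√(b + X(R(u(T(-5))))) = √(86 - 27*(-5)/2) = √(86 - 9/4*(-30)) = √(86 + 135/2) = √(307/2) = √614/2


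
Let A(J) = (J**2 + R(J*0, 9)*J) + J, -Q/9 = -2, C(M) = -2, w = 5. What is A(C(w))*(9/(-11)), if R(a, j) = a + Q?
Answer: 306/11 ≈ 27.818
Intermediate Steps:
Q = 18 (Q = -9*(-2) = 18)
R(a, j) = 18 + a (R(a, j) = a + 18 = 18 + a)
A(J) = J**2 + 19*J (A(J) = (J**2 + (18 + J*0)*J) + J = (J**2 + (18 + 0)*J) + J = (J**2 + 18*J) + J = J**2 + 19*J)
A(C(w))*(9/(-11)) = (-2*(19 - 2))*(9/(-11)) = (-2*17)*(9*(-1/11)) = -34*(-9/11) = 306/11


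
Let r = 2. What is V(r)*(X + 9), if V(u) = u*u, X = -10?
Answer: -4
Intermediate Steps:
V(u) = u²
V(r)*(X + 9) = 2²*(-10 + 9) = 4*(-1) = -4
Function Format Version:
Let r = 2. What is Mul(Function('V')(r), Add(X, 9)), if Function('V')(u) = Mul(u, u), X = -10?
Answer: -4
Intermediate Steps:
Function('V')(u) = Pow(u, 2)
Mul(Function('V')(r), Add(X, 9)) = Mul(Pow(2, 2), Add(-10, 9)) = Mul(4, -1) = -4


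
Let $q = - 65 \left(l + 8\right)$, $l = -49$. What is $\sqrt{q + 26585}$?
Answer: $15 \sqrt{130} \approx 171.03$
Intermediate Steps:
$q = 2665$ ($q = - 65 \left(-49 + 8\right) = \left(-65\right) \left(-41\right) = 2665$)
$\sqrt{q + 26585} = \sqrt{2665 + 26585} = \sqrt{29250} = 15 \sqrt{130}$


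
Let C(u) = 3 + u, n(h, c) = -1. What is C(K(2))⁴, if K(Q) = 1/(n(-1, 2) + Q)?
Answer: 256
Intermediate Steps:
K(Q) = 1/(-1 + Q)
C(K(2))⁴ = (3 + 1/(-1 + 2))⁴ = (3 + 1/1)⁴ = (3 + 1)⁴ = 4⁴ = 256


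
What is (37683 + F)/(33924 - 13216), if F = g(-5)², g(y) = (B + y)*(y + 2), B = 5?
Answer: 37683/20708 ≈ 1.8197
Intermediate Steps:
g(y) = (2 + y)*(5 + y) (g(y) = (5 + y)*(y + 2) = (5 + y)*(2 + y) = (2 + y)*(5 + y))
F = 0 (F = (10 + (-5)² + 7*(-5))² = (10 + 25 - 35)² = 0² = 0)
(37683 + F)/(33924 - 13216) = (37683 + 0)/(33924 - 13216) = 37683/20708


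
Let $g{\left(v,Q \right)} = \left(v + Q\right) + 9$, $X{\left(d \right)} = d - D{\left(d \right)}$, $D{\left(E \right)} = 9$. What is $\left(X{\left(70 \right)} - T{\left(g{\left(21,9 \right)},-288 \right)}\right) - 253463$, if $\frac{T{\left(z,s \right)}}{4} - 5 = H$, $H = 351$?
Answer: $-254826$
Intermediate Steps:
$X{\left(d \right)} = -9 + d$ ($X{\left(d \right)} = d - 9 = -9 + d$)
$g{\left(v,Q \right)} = 9 + Q + v$ ($g{\left(v,Q \right)} = \left(Q + v\right) + 9 = 9 + Q + v$)
$T{\left(z,s \right)} = 1424$ ($T{\left(z,s \right)} = 20 + 4 \cdot 351 = 20 + 1404 = 1424$)
$\left(X{\left(70 \right)} - T{\left(g{\left(21,9 \right)},-288 \right)}\right) - 253463 = \left(\left(-9 + 70\right) - 1424\right) - 253463 = \left(61 - 1424\right) - 253463 = -1363 - 253463 = -254826$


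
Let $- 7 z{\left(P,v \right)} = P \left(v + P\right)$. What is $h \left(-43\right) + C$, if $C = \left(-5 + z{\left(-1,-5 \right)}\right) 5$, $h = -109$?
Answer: $\frac{32604}{7} \approx 4657.7$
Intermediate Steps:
$z{\left(P,v \right)} = - \frac{P \left(P + v\right)}{7}$ ($z{\left(P,v \right)} = - \frac{P \left(v + P\right)}{7} = - \frac{P \left(P + v\right)}{7}$)
$C = - \frac{205}{7}$ ($C = \left(-5 - - \frac{-1 - 5}{7}\right) 5 = \left(-5 - \left(- \frac{1}{7}\right) \left(-6\right)\right) 5 = \left(-5 - \frac{6}{7}\right) 5 = \left(- \frac{41}{7}\right) 5 = - \frac{205}{7} \approx -29.286$)
$h \left(-43\right) + C = \left(-109\right) \left(-43\right) - \frac{205}{7} = 4687 - \frac{205}{7} = \frac{32604}{7}$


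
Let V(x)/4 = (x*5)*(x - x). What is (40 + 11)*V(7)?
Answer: 0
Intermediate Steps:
V(x) = 0 (V(x) = 4*((x*5)*(x - x)) = 4*((5*x)*0) = 4*0 = 0)
(40 + 11)*V(7) = (40 + 11)*0 = 51*0 = 0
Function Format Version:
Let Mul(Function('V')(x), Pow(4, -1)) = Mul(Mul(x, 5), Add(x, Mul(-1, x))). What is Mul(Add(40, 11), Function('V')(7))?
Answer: 0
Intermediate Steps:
Function('V')(x) = 0 (Function('V')(x) = Mul(4, Mul(Mul(x, 5), Add(x, Mul(-1, x)))) = Mul(4, Mul(Mul(5, x), 0)) = Mul(4, 0) = 0)
Mul(Add(40, 11), Function('V')(7)) = Mul(Add(40, 11), 0) = Mul(51, 0) = 0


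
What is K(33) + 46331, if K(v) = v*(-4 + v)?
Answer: 47288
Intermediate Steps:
K(33) + 46331 = 33*(-4 + 33) + 46331 = 33*29 + 46331 = 957 + 46331 = 47288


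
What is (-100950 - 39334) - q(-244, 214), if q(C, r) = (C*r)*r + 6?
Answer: 11033934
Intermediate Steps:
q(C, r) = 6 + C*r**2 (q(C, r) = C*r**2 + 6 = 6 + C*r**2)
(-100950 - 39334) - q(-244, 214) = (-100950 - 39334) - (6 - 244*214**2) = -140284 - (6 - 244*45796) = -140284 - (6 - 11174224) = -140284 - 1*(-11174218) = -140284 + 11174218 = 11033934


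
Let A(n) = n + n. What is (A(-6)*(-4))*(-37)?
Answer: -1776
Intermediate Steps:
A(n) = 2*n
(A(-6)*(-4))*(-37) = ((2*(-6))*(-4))*(-37) = -12*(-4)*(-37) = 48*(-37) = -1776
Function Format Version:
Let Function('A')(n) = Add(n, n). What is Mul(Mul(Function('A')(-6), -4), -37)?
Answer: -1776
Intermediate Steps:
Function('A')(n) = Mul(2, n)
Mul(Mul(Function('A')(-6), -4), -37) = Mul(Mul(Mul(2, -6), -4), -37) = Mul(Mul(-12, -4), -37) = Mul(48, -37) = -1776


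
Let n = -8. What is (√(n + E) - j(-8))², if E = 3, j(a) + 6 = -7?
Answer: (13 + I*√5)² ≈ 164.0 + 58.138*I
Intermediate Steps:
j(a) = -13 (j(a) = -6 - 7 = -13)
(√(n + E) - j(-8))² = (√(-8 + 3) - 1*(-13))² = (√(-5) + 13)² = (I*√5 + 13)² = (13 + I*√5)²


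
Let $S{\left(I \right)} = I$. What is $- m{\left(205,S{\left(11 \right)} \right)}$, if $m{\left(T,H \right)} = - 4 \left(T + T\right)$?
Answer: $1640$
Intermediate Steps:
$m{\left(T,H \right)} = - 8 T$ ($m{\left(T,H \right)} = - 4 \cdot 2 T = - 8 T$)
$- m{\left(205,S{\left(11 \right)} \right)} = - \left(-8\right) 205 = \left(-1\right) \left(-1640\right) = 1640$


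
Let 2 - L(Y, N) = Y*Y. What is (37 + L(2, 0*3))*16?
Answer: 560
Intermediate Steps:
L(Y, N) = 2 - Y² (L(Y, N) = 2 - Y*Y = 2 - Y²)
(37 + L(2, 0*3))*16 = (37 + (2 - 1*2²))*16 = (37 + (2 - 1*4))*16 = (37 + (2 - 4))*16 = (37 - 2)*16 = 35*16 = 560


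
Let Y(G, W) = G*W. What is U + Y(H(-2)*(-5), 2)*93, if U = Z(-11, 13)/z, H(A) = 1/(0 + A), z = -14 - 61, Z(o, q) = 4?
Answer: 34871/75 ≈ 464.95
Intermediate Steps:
z = -75
H(A) = 1/A
U = -4/75 (U = 4/(-75) = 4*(-1/75) = -4/75 ≈ -0.053333)
U + Y(H(-2)*(-5), 2)*93 = -4/75 + ((-5/(-2))*2)*93 = -4/75 + (-½*(-5)*2)*93 = -4/75 + ((5/2)*2)*93 = -4/75 + 5*93 = -4/75 + 465 = 34871/75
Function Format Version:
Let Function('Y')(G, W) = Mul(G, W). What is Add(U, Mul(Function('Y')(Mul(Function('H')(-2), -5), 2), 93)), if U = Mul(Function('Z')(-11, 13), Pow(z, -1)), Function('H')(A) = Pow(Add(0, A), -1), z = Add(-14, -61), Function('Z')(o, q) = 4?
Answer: Rational(34871, 75) ≈ 464.95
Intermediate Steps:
z = -75
Function('H')(A) = Pow(A, -1)
U = Rational(-4, 75) (U = Mul(4, Pow(-75, -1)) = Mul(4, Rational(-1, 75)) = Rational(-4, 75) ≈ -0.053333)
Add(U, Mul(Function('Y')(Mul(Function('H')(-2), -5), 2), 93)) = Add(Rational(-4, 75), Mul(Mul(Mul(Pow(-2, -1), -5), 2), 93)) = Add(Rational(-4, 75), Mul(Mul(Mul(Rational(-1, 2), -5), 2), 93)) = Add(Rational(-4, 75), Mul(Mul(Rational(5, 2), 2), 93)) = Add(Rational(-4, 75), Mul(5, 93)) = Add(Rational(-4, 75), 465) = Rational(34871, 75)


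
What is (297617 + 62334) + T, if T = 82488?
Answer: 442439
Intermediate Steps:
(297617 + 62334) + T = (297617 + 62334) + 82488 = 359951 + 82488 = 442439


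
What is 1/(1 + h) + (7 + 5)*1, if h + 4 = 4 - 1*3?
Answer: 23/2 ≈ 11.500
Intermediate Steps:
h = -3 (h = -4 + (4 - 1*3) = -4 + (4 - 3) = -4 + 1 = -3)
1/(1 + h) + (7 + 5)*1 = 1/(1 - 3) + (7 + 5)*1 = 1/(-2) + 12*1 = -½ + 12 = 23/2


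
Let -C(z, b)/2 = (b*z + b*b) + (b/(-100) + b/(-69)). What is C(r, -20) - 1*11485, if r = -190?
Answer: -6860663/345 ≈ -19886.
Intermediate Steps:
C(z, b) = -2*b² + 169*b/3450 - 2*b*z (C(z, b) = -2*((b*z + b*b) + (b/(-100) + b/(-69))) = -2*((b*z + b²) + (b*(-1/100) + b*(-1/69))) = -2*((b² + b*z) + (-b/100 - b/69)) = -2*((b² + b*z) - 169*b/6900) = -2*(b² - 169*b/6900 + b*z) = -2*b² + 169*b/3450 - 2*b*z)
C(r, -20) - 1*11485 = (1/3450)*(-20)*(169 - 6900*(-20) - 6900*(-190)) - 1*11485 = (1/3450)*(-20)*(169 + 138000 + 1311000) - 11485 = (1/3450)*(-20)*1449169 - 11485 = -2898338/345 - 11485 = -6860663/345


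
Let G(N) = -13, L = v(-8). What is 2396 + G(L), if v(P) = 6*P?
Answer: 2383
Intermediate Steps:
L = -48 (L = 6*(-8) = -48)
2396 + G(L) = 2396 - 13 = 2383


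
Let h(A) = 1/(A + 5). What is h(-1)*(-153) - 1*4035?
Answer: -16293/4 ≈ -4073.3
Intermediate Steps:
h(A) = 1/(5 + A)
h(-1)*(-153) - 1*4035 = -153/(5 - 1) - 1*4035 = -153/4 - 4035 = -16293/4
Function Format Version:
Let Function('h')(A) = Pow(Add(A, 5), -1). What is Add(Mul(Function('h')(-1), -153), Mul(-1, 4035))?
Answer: Rational(-16293, 4) ≈ -4073.3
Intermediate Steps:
Function('h')(A) = Pow(Add(5, A), -1)
Add(Mul(Function('h')(-1), -153), Mul(-1, 4035)) = Add(Mul(Pow(Add(5, -1), -1), -153), Mul(-1, 4035)) = Add(Mul(Pow(4, -1), -153), -4035) = Add(Mul(Rational(1, 4), -153), -4035) = Add(Rational(-153, 4), -4035) = Rational(-16293, 4)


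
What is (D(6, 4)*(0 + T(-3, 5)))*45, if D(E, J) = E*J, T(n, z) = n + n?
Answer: -6480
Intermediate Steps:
T(n, z) = 2*n
(D(6, 4)*(0 + T(-3, 5)))*45 = ((6*4)*(0 + 2*(-3)))*45 = (24*(0 - 6))*45 = (24*(-6))*45 = -144*45 = -6480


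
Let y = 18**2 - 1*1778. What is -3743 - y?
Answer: -2289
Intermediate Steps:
y = -1454 (y = 324 - 1778 = -1454)
-3743 - y = -3743 - 1*(-1454) = -3743 + 1454 = -2289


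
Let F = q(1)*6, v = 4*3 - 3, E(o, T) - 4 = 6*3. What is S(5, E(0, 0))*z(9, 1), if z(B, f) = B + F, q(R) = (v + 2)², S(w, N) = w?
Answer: 3675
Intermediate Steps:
E(o, T) = 22 (E(o, T) = 4 + 6*3 = 4 + 18 = 22)
v = 9 (v = 12 - 3 = 9)
q(R) = 121 (q(R) = (9 + 2)² = 11² = 121)
F = 726 (F = 121*6 = 726)
z(B, f) = 726 + B (z(B, f) = B + 726 = 726 + B)
S(5, E(0, 0))*z(9, 1) = 5*(726 + 9) = 5*735 = 3675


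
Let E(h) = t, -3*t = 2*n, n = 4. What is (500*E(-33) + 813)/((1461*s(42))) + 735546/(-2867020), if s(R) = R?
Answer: -2497841771/9424611495 ≈ -0.26503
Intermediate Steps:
t = -8/3 (t = -2*4/3 = -⅓*8 = -8/3 ≈ -2.6667)
E(h) = -8/3
(500*E(-33) + 813)/((1461*s(42))) + 735546/(-2867020) = (500*(-8/3) + 813)/((1461*42)) + 735546/(-2867020) = (-4000/3 + 813)/61362 + 735546*(-1/2867020) = -1561/3*1/61362 - 367773/1433510 = -223/26298 - 367773/1433510 = -2497841771/9424611495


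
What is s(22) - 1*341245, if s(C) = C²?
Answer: -340761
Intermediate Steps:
s(22) - 1*341245 = 22² - 1*341245 = 484 - 341245 = -340761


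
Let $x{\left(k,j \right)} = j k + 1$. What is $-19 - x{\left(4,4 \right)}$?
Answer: $-36$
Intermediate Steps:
$x{\left(k,j \right)} = 1 + j k$
$-19 - x{\left(4,4 \right)} = -19 - \left(1 + 4 \cdot 4\right) = -19 - \left(1 + 16\right) = -19 - 17 = -36$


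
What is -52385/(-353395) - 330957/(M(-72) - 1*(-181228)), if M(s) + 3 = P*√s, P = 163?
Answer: -3895051687834814/2321410308339647 + 323675946*I*√2/32844413593 ≈ -1.6779 + 0.013937*I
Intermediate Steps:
M(s) = -3 + 163*√s
-52385/(-353395) - 330957/(M(-72) - 1*(-181228)) = -52385/(-353395) - 330957/((-3 + 163*√(-72)) - 1*(-181228)) = -52385*(-1/353395) - 330957/((-3 + 163*(6*I*√2)) + 181228) = 10477/70679 - 330957/((-3 + 978*I*√2) + 181228) = 10477/70679 - 330957/(181225 + 978*I*√2)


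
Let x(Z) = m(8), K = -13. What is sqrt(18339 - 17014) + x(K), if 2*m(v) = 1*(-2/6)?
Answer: -1/6 + 5*sqrt(53) ≈ 36.234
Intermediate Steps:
m(v) = -1/6 (m(v) = (1*(-2/6))/2 = (1*(-2*1/6))/2 = (1*(-1/3))/2 = (1/2)*(-1/3) = -1/6)
x(Z) = -1/6
sqrt(18339 - 17014) + x(K) = sqrt(18339 - 17014) - 1/6 = sqrt(1325) - 1/6 = 5*sqrt(53) - 1/6 = -1/6 + 5*sqrt(53)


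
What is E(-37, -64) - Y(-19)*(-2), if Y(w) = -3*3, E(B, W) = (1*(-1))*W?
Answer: 46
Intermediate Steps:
E(B, W) = -W
Y(w) = -9
E(-37, -64) - Y(-19)*(-2) = -1*(-64) - (-9)*(-2) = 64 - 1*18 = 64 - 18 = 46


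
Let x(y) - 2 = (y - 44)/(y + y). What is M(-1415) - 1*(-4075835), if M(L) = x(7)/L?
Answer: 80742291359/19810 ≈ 4.0758e+6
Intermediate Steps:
x(y) = 2 + (-44 + y)/(2*y) (x(y) = 2 + (y - 44)/(y + y) = 2 + (-44 + y)/((2*y)) = 2 + (-44 + y)*(1/(2*y)) = 2 + (-44 + y)/(2*y))
M(L) = -9/(14*L) (M(L) = (5/2 - 22/7)/L = -9/(14*L))
M(-1415) - 1*(-4075835) = -9/14/(-1415) - 1*(-4075835) = -9/14*(-1/1415) + 4075835 = 9/19810 + 4075835 = 80742291359/19810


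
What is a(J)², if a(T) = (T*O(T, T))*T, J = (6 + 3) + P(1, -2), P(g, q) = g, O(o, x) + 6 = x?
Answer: 160000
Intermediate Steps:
O(o, x) = -6 + x
J = 10 (J = (6 + 3) + 1 = 9 + 1 = 10)
a(T) = T²*(-6 + T) (a(T) = (T*(-6 + T))*T = T²*(-6 + T))
a(J)² = (10²*(-6 + 10))² = (100*4)² = 400² = 160000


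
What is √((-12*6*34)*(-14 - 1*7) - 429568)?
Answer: 4*I*√23635 ≈ 614.95*I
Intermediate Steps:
√((-12*6*34)*(-14 - 1*7) - 429568) = √((-72*34)*(-14 - 7) - 429568) = √(-2448*(-21) - 429568) = √(51408 - 429568) = √(-378160) = 4*I*√23635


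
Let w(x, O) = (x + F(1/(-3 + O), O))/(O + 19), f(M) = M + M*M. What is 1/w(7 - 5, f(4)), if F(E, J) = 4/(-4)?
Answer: 39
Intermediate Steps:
F(E, J) = -1 (F(E, J) = 4*(-¼) = -1)
f(M) = M + M²
w(x, O) = (-1 + x)/(19 + O) (w(x, O) = (x - 1)/(O + 19) = (-1 + x)/(19 + O))
1/w(7 - 5, f(4)) = 1/((-1 + (7 - 5))/(19 + 4*(1 + 4))) = 1/((-1 + 2)/(19 + 4*5)) = 1/(1/(19 + 20)) = 1/(1/39) = 39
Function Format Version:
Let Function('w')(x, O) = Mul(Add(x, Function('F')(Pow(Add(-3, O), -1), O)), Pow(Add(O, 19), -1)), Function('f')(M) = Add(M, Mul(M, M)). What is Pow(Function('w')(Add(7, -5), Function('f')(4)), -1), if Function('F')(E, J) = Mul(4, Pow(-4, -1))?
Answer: 39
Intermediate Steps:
Function('F')(E, J) = -1 (Function('F')(E, J) = Mul(4, Rational(-1, 4)) = -1)
Function('f')(M) = Add(M, Pow(M, 2))
Function('w')(x, O) = Mul(Pow(Add(19, O), -1), Add(-1, x)) (Function('w')(x, O) = Mul(Add(x, -1), Pow(Add(O, 19), -1)) = Mul(Add(-1, x), Pow(Add(19, O), -1)) = Mul(Pow(Add(19, O), -1), Add(-1, x)))
Pow(Function('w')(Add(7, -5), Function('f')(4)), -1) = Pow(Mul(Pow(Add(19, Mul(4, Add(1, 4))), -1), Add(-1, Add(7, -5))), -1) = Pow(Mul(Pow(Add(19, Mul(4, 5)), -1), Add(-1, 2)), -1) = Pow(Mul(Pow(Add(19, 20), -1), 1), -1) = Pow(Mul(Pow(39, -1), 1), -1) = Pow(Mul(Rational(1, 39), 1), -1) = Pow(Rational(1, 39), -1) = 39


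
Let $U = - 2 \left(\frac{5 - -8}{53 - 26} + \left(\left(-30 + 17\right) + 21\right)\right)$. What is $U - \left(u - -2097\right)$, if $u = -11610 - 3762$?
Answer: $\frac{357967}{27} \approx 13258.0$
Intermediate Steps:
$u = -15372$ ($u = -11610 - 3762 = -15372$)
$U = - \frac{458}{27}$ ($U = - 2 \left(\frac{5 + \left(-12 + 20\right)}{27} + \left(-13 + 21\right)\right) = - 2 \left(\left(5 + 8\right) \frac{1}{27} + 8\right) = - 2 \left(13 \cdot \frac{1}{27} + 8\right) = - 2 \left(\frac{13}{27} + 8\right) = \left(-2\right) \frac{229}{27} = - \frac{458}{27} \approx -16.963$)
$U - \left(u - -2097\right) = - \frac{458}{27} - \left(-15372 - -2097\right) = - \frac{458}{27} - \left(-15372 + 2097\right) = - \frac{458}{27} - -13275 = - \frac{458}{27} + 13275 = \frac{357967}{27}$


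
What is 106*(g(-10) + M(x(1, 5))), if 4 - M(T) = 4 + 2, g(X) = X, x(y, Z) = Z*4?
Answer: -1272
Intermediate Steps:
x(y, Z) = 4*Z
M(T) = -2 (M(T) = 4 - (4 + 2) = 4 - 1*6 = 4 - 6 = -2)
106*(g(-10) + M(x(1, 5))) = 106*(-10 - 2) = 106*(-12) = -1272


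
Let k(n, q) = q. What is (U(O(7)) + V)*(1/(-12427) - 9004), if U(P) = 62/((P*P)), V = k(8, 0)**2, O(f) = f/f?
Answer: -6937347958/12427 ≈ -5.5825e+5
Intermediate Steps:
O(f) = 1
V = 0 (V = 0**2 = 0)
U(P) = 62/P**2 (U(P) = 62/(P**2) = 62/P**2)
(U(O(7)) + V)*(1/(-12427) - 9004) = (62/1**2 + 0)*(1/(-12427) - 9004) = (62*1 + 0)*(-1/12427 - 9004) = (62 + 0)*(-111892709/12427) = 62*(-111892709/12427) = -6937347958/12427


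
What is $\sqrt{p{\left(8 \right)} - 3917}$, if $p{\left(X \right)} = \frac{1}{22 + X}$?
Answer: $\frac{i \sqrt{3525270}}{30} \approx 62.586 i$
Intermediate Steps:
$\sqrt{p{\left(8 \right)} - 3917} = \sqrt{\frac{1}{22 + 8} - 3917} = \sqrt{\frac{1}{30} - 3917} = \sqrt{- \frac{117509}{30}} = \frac{i \sqrt{3525270}}{30}$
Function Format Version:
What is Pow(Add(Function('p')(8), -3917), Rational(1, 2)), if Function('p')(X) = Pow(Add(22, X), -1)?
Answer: Mul(Rational(1, 30), I, Pow(3525270, Rational(1, 2))) ≈ Mul(62.586, I)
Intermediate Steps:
Pow(Add(Function('p')(8), -3917), Rational(1, 2)) = Pow(Add(Pow(Add(22, 8), -1), -3917), Rational(1, 2)) = Pow(Add(Pow(30, -1), -3917), Rational(1, 2)) = Pow(Add(Rational(1, 30), -3917), Rational(1, 2)) = Pow(Rational(-117509, 30), Rational(1, 2)) = Mul(Rational(1, 30), I, Pow(3525270, Rational(1, 2)))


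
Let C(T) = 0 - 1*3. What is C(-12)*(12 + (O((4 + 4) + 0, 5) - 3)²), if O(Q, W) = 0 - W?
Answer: -228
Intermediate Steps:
O(Q, W) = -W
C(T) = -3 (C(T) = 0 - 3 = -3)
C(-12)*(12 + (O((4 + 4) + 0, 5) - 3)²) = -3*(12 + (-1*5 - 3)²) = -3*(12 + (-5 - 3)²) = -3*(12 + (-8)²) = -3*(12 + 64) = -3*76 = -228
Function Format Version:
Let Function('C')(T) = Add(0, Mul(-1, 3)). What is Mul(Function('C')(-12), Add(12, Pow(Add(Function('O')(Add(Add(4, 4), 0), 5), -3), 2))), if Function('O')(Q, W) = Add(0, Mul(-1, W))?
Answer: -228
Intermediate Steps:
Function('O')(Q, W) = Mul(-1, W)
Function('C')(T) = -3 (Function('C')(T) = Add(0, -3) = -3)
Mul(Function('C')(-12), Add(12, Pow(Add(Function('O')(Add(Add(4, 4), 0), 5), -3), 2))) = Mul(-3, Add(12, Pow(Add(Mul(-1, 5), -3), 2))) = Mul(-3, Add(12, Pow(Add(-5, -3), 2))) = Mul(-3, Add(12, Pow(-8, 2))) = Mul(-3, Add(12, 64)) = Mul(-3, 76) = -228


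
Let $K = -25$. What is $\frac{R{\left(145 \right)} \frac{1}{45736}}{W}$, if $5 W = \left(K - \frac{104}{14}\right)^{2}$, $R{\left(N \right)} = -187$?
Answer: $- \frac{45815}{2356730344} \approx -1.944 \cdot 10^{-5}$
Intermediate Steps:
$W = \frac{51529}{245}$ ($W = \frac{\left(-25 - \frac{104}{14}\right)^{2}}{5} = \frac{\left(-25 - \frac{52}{7}\right)^{2}}{5} = \frac{\left(- \frac{227}{7}\right)^{2}}{5} = \frac{1}{5} \cdot \frac{51529}{49} = \frac{51529}{245} \approx 210.32$)
$\frac{R{\left(145 \right)} \frac{1}{45736}}{W} = \frac{\left(-187\right) \frac{1}{45736}}{\frac{51529}{245}} = \left(-187\right) \frac{1}{45736} \cdot \frac{245}{51529} = \left(- \frac{187}{45736}\right) \frac{245}{51529} = - \frac{45815}{2356730344}$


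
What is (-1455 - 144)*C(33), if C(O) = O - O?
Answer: 0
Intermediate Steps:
C(O) = 0
(-1455 - 144)*C(33) = (-1455 - 144)*0 = -1599*0 = 0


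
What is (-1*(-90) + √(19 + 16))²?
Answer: (90 + √35)² ≈ 9199.9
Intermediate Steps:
(-1*(-90) + √(19 + 16))² = (90 + √35)²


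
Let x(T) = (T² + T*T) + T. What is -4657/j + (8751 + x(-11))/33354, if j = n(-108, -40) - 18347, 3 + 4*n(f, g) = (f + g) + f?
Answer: 71267537/136467891 ≈ 0.52223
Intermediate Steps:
x(T) = T + 2*T² (x(T) = (T² + T²) + T = 2*T² + T = T + 2*T²)
n(f, g) = -¾ + f/2 + g/4 (n(f, g) = -¾ + ((f + g) + f)/4 = -¾ + (g + 2*f)/4 = -¾ + (f/2 + g/4) = -¾ + f/2 + g/4)
j = -73647/4 (j = (-¾ + (½)*(-108) + (¼)*(-40)) - 18347 = (-¾ - 54 - 10) - 18347 = -259/4 - 18347 = -73647/4 ≈ -18412.)
-4657/j + (8751 + x(-11))/33354 = -4657/(-73647/4) + (8751 - 11*(1 + 2*(-11)))/33354 = -4657*(-4/73647) + (8751 - 11*(1 - 22))*(1/33354) = 18628/73647 + (8751 - 11*(-21))*(1/33354) = 18628/73647 + (8751 + 231)*(1/33354) = 18628/73647 + 8982*(1/33354) = 18628/73647 + 499/1853 = 71267537/136467891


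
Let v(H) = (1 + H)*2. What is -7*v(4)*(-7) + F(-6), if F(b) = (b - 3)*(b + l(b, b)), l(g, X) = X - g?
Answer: 544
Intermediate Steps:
v(H) = 2 + 2*H
F(b) = b*(-3 + b) (F(b) = (b - 3)*(b + (b - b)) = (-3 + b)*(b + 0) = (-3 + b)*b = b*(-3 + b))
-7*v(4)*(-7) + F(-6) = -7*(2 + 2*4)*(-7) - 6*(-3 - 6) = -7*(2 + 8)*(-7) - 6*(-9) = -7*10*(-7) + 54 = -70*(-7) + 54 = 490 + 54 = 544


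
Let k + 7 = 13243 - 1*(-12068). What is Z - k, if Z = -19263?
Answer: -44567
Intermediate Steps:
k = 25304 (k = -7 + (13243 - 1*(-12068)) = -7 + (13243 + 12068) = -7 + 25311 = 25304)
Z - k = -19263 - 1*25304 = -19263 - 25304 = -44567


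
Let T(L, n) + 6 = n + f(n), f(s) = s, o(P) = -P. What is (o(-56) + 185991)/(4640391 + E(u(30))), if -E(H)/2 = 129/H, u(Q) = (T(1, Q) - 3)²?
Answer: 161302749/4023218911 ≈ 0.040093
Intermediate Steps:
T(L, n) = -6 + 2*n (T(L, n) = -6 + (n + n) = -6 + 2*n)
u(Q) = (-9 + 2*Q)² (u(Q) = ((-6 + 2*Q) - 3)² = (-9 + 2*Q)²)
E(H) = -258/H
(o(-56) + 185991)/(4640391 + E(u(30))) = (-1*(-56) + 185991)/(4640391 - 258/(-9 + 2*30)²) = (56 + 185991)/(4640391 - 258/(-9 + 60)²) = 186047/(4640391 - 258/(51²)) = 186047/(4640391 - 258/2601) = 186047/(4640391 - 258*1/2601) = 186047/(4640391 - 86/867) = 186047/(4023218911/867) = 186047*(867/4023218911) = 161302749/4023218911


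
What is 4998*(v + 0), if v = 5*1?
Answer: 24990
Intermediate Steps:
v = 5
4998*(v + 0) = 4998*(5 + 0) = 4998*5 = 24990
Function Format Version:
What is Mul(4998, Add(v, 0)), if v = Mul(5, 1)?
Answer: 24990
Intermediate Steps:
v = 5
Mul(4998, Add(v, 0)) = Mul(4998, Add(5, 0)) = Mul(4998, 5) = 24990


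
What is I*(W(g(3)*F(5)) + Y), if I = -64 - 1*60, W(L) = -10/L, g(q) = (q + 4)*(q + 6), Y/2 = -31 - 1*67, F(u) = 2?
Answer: 1531772/63 ≈ 24314.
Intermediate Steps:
Y = -196 (Y = 2*(-31 - 1*67) = 2*(-31 - 67) = 2*(-98) = -196)
g(q) = (4 + q)*(6 + q)
I = -124 (I = -64 - 60 = -124)
I*(W(g(3)*F(5)) + Y) = -124*(-10*1/(2*(24 + 3**2 + 10*3)) - 196) = -124*(-10*1/(2*(24 + 9 + 30)) - 196) = -124*(-10/(63*2) - 196) = -124*(-10/126 - 196) = -124*(-10*1/126 - 196) = -124*(-5/63 - 196) = -124*(-12353/63) = 1531772/63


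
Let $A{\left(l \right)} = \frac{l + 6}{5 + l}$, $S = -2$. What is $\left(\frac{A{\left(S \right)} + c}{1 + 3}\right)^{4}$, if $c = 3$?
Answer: $\frac{28561}{20736} \approx 1.3774$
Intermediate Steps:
$A{\left(l \right)} = \frac{6 + l}{5 + l}$
$\left(\frac{A{\left(S \right)} + c}{1 + 3}\right)^{4} = \left(\frac{\frac{6 - 2}{5 - 2} + 3}{1 + 3}\right)^{4} = \left(\frac{\frac{1}{3} \cdot 4 + 3}{4}\right)^{4} = \left(\left(\frac{1}{3} \cdot 4 + 3\right) \frac{1}{4}\right)^{4} = \left(\left(\frac{4}{3} + 3\right) \frac{1}{4}\right)^{4} = \left(\frac{13}{3} \cdot \frac{1}{4}\right)^{4} = \left(\frac{13}{12}\right)^{4} = \frac{28561}{20736}$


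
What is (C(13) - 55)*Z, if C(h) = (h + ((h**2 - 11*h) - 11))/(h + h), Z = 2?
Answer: -1402/13 ≈ -107.85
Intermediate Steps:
C(h) = (-11 + h**2 - 10*h)/(2*h) (C(h) = (h + (-11 + h**2 - 11*h))/((2*h)) = (-11 + h**2 - 10*h)*(1/(2*h)) = (-11 + h**2 - 10*h)/(2*h))
(C(13) - 55)*Z = ((1/2)*(-11 + 13*(-10 + 13))/13 - 55)*2 = ((1/2)*(1/13)*(-11 + 13*3) - 55)*2 = ((1/2)*(1/13)*(-11 + 39) - 55)*2 = ((1/2)*(1/13)*28 - 55)*2 = (14/13 - 55)*2 = -701/13*2 = -1402/13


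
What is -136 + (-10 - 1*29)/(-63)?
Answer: -2843/21 ≈ -135.38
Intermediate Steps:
-136 + (-10 - 1*29)/(-63) = -136 + (-10 - 29)*(-1/63) = -136 - 39*(-1/63) = -136 + 13/21 = -2843/21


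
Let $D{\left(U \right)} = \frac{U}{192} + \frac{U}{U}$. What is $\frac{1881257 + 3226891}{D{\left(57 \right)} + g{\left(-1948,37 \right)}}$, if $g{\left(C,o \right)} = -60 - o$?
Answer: $- \frac{326921472}{6125} \approx -53375.0$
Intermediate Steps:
$D{\left(U \right)} = 1 + \frac{U}{192}$ ($D{\left(U \right)} = U \frac{1}{192} + 1 = \frac{U}{192} + 1 = 1 + \frac{U}{192}$)
$\frac{1881257 + 3226891}{D{\left(57 \right)} + g{\left(-1948,37 \right)}} = \frac{1881257 + 3226891}{\left(1 + \frac{1}{192} \cdot 57\right) - 97} = \frac{5108148}{\left(1 + \frac{19}{64}\right) - 97} = \frac{5108148}{\frac{83}{64} - 97} = \frac{5108148}{- \frac{6125}{64}} = 5108148 \left(- \frac{64}{6125}\right) = - \frac{326921472}{6125}$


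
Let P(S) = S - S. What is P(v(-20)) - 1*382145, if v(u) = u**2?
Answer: -382145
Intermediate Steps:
P(S) = 0
P(v(-20)) - 1*382145 = 0 - 1*382145 = 0 - 382145 = -382145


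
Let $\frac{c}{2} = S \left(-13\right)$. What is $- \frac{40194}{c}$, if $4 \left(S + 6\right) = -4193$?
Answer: $- \frac{80388}{54821} \approx -1.4664$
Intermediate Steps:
$S = - \frac{4217}{4}$ ($S = -6 + \frac{1}{4} \left(-4193\right) = -6 - \frac{4193}{4} = - \frac{4217}{4} \approx -1054.3$)
$c = \frac{54821}{2}$ ($c = 2 \left(\left(- \frac{4217}{4}\right) \left(-13\right)\right) = 2 \cdot \frac{54821}{4} = \frac{54821}{2} \approx 27411.0$)
$- \frac{40194}{c} = - \frac{40194}{\frac{54821}{2}} = \left(-40194\right) \frac{2}{54821} = - \frac{80388}{54821}$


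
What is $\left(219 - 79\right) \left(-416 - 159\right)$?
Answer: $-80500$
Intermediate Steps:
$\left(219 - 79\right) \left(-416 - 159\right) = \left(219 - 79\right) \left(-575\right) = 140 \left(-575\right) = -80500$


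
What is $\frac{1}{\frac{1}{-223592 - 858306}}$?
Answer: $-1081898$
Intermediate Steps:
$\frac{1}{\frac{1}{-223592 - 858306}} = \frac{1}{\frac{1}{-1081898}} = \frac{1}{- \frac{1}{1081898}} = -1081898$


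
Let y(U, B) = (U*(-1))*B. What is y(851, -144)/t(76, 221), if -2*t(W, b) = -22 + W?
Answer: -13616/3 ≈ -4538.7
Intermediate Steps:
y(U, B) = -B*U (y(U, B) = (-U)*B = -B*U)
t(W, b) = 11 - W/2 (t(W, b) = -(-22 + W)/2 = 11 - W/2)
y(851, -144)/t(76, 221) = (-1*(-144)*851)/(11 - 1/2*76) = 122544/(11 - 38) = 122544/(-27) = 122544*(-1/27) = -13616/3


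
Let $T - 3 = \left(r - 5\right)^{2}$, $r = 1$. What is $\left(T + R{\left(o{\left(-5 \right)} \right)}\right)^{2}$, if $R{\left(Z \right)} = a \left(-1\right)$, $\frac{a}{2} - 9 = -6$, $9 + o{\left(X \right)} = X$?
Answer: $169$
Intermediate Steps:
$o{\left(X \right)} = -9 + X$
$a = 6$ ($a = 18 + 2 \left(-6\right) = 18 - 12 = 6$)
$R{\left(Z \right)} = -6$ ($R{\left(Z \right)} = 6 \left(-1\right) = -6$)
$T = 19$ ($T = 3 + \left(1 - 5\right)^{2} = 3 + \left(-4\right)^{2} = 3 + 16 = 19$)
$\left(T + R{\left(o{\left(-5 \right)} \right)}\right)^{2} = \left(19 - 6\right)^{2} = 13^{2} = 169$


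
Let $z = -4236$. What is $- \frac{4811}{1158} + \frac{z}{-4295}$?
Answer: $- \frac{15757957}{4973610} \approx -3.1683$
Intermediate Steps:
$- \frac{4811}{1158} + \frac{z}{-4295} = - \frac{4811}{1158} - \frac{4236}{-4295} = \left(-4811\right) \frac{1}{1158} - - \frac{4236}{4295} = - \frac{4811}{1158} + \frac{4236}{4295} = - \frac{15757957}{4973610}$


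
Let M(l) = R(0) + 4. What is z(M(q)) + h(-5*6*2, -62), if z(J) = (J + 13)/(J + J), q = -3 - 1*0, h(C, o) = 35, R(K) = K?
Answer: 297/8 ≈ 37.125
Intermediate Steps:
q = -3 (q = -3 + 0 = -3)
M(l) = 4 (M(l) = 0 + 4 = 4)
z(J) = (13 + J)/(2*J) (z(J) = (13 + J)/((2*J)) = (13 + J)*(1/(2*J)) = (13 + J)/(2*J))
z(M(q)) + h(-5*6*2, -62) = (½)*(13 + 4)/4 + 35 = (½)*(¼)*17 + 35 = 17/8 + 35 = 297/8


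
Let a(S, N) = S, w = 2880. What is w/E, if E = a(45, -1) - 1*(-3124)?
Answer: 2880/3169 ≈ 0.90880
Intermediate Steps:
E = 3169 (E = 45 - 1*(-3124) = 45 + 3124 = 3169)
w/E = 2880/3169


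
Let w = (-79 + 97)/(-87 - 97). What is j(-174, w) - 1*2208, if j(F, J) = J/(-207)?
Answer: -4672127/2116 ≈ -2208.0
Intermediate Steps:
w = -9/92 (w = 18/(-184) = 18*(-1/184) = -9/92 ≈ -0.097826)
j(F, J) = -J/207 (j(F, J) = J*(-1/207) = -J/207)
j(-174, w) - 1*2208 = -1/207*(-9/92) - 1*2208 = 1/2116 - 2208 = -4672127/2116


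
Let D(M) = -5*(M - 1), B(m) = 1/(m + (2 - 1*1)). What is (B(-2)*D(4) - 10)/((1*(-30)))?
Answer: -1/6 ≈ -0.16667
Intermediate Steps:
B(m) = 1/(1 + m) (B(m) = 1/(m + (2 - 1)) = 1/(m + 1) = 1/(1 + m))
D(M) = 5 - 5*M (D(M) = -5*(-1 + M) = 5 - 5*M)
(B(-2)*D(4) - 10)/((1*(-30))) = ((5 - 5*4)/(1 - 2) - 10)/((1*(-30))) = ((5 - 20)/(-1) - 10)/(-30) = (-1*(-15) - 10)*(-1/30) = (15 - 10)*(-1/30) = 5*(-1/30) = -1/6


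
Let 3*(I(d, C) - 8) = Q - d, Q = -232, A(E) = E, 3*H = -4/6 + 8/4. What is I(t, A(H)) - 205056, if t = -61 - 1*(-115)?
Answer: -615430/3 ≈ -2.0514e+5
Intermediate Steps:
H = 4/9 (H = (-4/6 + 8/4)/3 = (-4*⅙ + 8*(¼))/3 = (-⅔ + 2)/3 = (⅓)*(4/3) = 4/9 ≈ 0.44444)
t = 54 (t = -61 + 115 = 54)
I(d, C) = -208/3 - d/3 (I(d, C) = 8 + (-232 - d)/3 = 8 + (-232/3 - d/3) = -208/3 - d/3)
I(t, A(H)) - 205056 = (-208/3 - ⅓*54) - 205056 = (-208/3 - 18) - 205056 = -262/3 - 205056 = -615430/3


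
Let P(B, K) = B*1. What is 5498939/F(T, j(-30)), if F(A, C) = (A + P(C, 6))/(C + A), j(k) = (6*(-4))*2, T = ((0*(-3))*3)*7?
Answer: 5498939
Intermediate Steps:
T = 0 (T = (0*3)*7 = 0*7 = 0)
j(k) = -48 (j(k) = -24*2 = -48)
P(B, K) = B
F(A, C) = 1 (F(A, C) = (A + C)/(C + A) = (A + C)/(A + C) = 1)
5498939/F(T, j(-30)) = 5498939/1 = 5498939*1 = 5498939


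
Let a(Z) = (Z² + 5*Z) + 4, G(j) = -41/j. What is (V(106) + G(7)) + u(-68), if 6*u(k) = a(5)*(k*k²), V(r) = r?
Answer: -19808515/7 ≈ -2.8298e+6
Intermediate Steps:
a(Z) = 4 + Z² + 5*Z
u(k) = 9*k³ (u(k) = ((4 + 5² + 5*5)*(k*k²))/6 = ((4 + 25 + 25)*k³)/6 = (54*k³)/6 = 9*k³)
(V(106) + G(7)) + u(-68) = (106 - 41/7) + 9*(-68)³ = (106 - 41*⅐) + 9*(-314432) = (106 - 41/7) - 2829888 = 701/7 - 2829888 = -19808515/7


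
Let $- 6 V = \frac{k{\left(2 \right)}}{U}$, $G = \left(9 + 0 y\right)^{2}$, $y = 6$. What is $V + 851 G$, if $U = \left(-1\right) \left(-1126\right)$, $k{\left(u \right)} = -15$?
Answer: $\frac{155232617}{2252} \approx 68931.0$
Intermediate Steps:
$U = 1126$
$G = 81$ ($G = \left(9 + 0 \cdot 6\right)^{2} = \left(9 + 0\right)^{2} = 9^{2} = 81$)
$V = \frac{5}{2252}$ ($V = - \frac{\left(-15\right) \frac{1}{1126}}{6} = \left(- \frac{1}{6}\right) \left(- \frac{15}{1126}\right) = \frac{5}{2252} \approx 0.0022202$)
$V + 851 G = \frac{5}{2252} + 851 \cdot 81 = \frac{5}{2252} + 68931 = \frac{155232617}{2252}$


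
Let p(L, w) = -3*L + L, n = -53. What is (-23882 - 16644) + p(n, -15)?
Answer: -40420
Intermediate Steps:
p(L, w) = -2*L
(-23882 - 16644) + p(n, -15) = (-23882 - 16644) - 2*(-53) = -40526 + 106 = -40420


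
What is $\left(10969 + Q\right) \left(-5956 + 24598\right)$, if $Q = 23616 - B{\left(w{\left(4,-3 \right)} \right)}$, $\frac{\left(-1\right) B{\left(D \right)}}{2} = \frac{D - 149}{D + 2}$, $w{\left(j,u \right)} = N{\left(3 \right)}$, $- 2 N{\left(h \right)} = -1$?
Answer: $\frac{3212594502}{5} \approx 6.4252 \cdot 10^{8}$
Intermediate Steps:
$N{\left(h \right)} = \frac{1}{2}$ ($N{\left(h \right)} = \left(- \frac{1}{2}\right) \left(-1\right) = \frac{1}{2}$)
$w{\left(j,u \right)} = \frac{1}{2}$
$B{\left(D \right)} = - \frac{2 \left(-149 + D\right)}{2 + D}$ ($B{\left(D \right)} = - 2 \frac{D - 149}{D + 2} = - 2 \frac{-149 + D}{2 + D} = - \frac{2 \left(-149 + D\right)}{2 + D}$)
$Q = \frac{117486}{5}$ ($Q = 23616 - \frac{2 \left(149 - \frac{1}{2}\right)}{2 + \frac{1}{2}} = 23616 - \frac{2 \left(149 - \frac{1}{2}\right)}{\frac{5}{2}} = 23616 - 2 \cdot \frac{2}{5} \cdot \frac{297}{2} = 23616 - \frac{594}{5} = \frac{117486}{5} \approx 23497.0$)
$\left(10969 + Q\right) \left(-5956 + 24598\right) = \left(10969 + \frac{117486}{5}\right) \left(-5956 + 24598\right) = \frac{172331}{5} \cdot 18642 = \frac{3212594502}{5}$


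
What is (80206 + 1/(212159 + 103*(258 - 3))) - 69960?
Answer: 2442892305/238424 ≈ 10246.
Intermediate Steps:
(80206 + 1/(212159 + 103*(258 - 3))) - 69960 = (80206 + 1/(212159 + 103*255)) - 69960 = (80206 + 1/(212159 + 26265)) - 69960 = (80206 + 1/238424) - 69960 = 19123035345/238424 - 69960 = 2442892305/238424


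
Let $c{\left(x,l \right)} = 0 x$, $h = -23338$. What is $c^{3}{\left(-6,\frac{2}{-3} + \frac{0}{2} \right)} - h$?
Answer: $23338$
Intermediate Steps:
$c{\left(x,l \right)} = 0$
$c^{3}{\left(-6,\frac{2}{-3} + \frac{0}{2} \right)} - h = 0^{3} - -23338 = 0 + 23338 = 23338$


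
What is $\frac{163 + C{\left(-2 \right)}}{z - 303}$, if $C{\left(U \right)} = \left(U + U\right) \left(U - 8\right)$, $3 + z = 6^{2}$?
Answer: $- \frac{203}{270} \approx -0.75185$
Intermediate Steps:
$z = 33$ ($z = -3 + 6^{2} = -3 + 36 = 33$)
$C{\left(U \right)} = 2 U \left(-8 + U\right)$
$\frac{163 + C{\left(-2 \right)}}{z - 303} = \frac{163 + 2 \left(-2\right) \left(-8 - 2\right)}{33 - 303} = \frac{163 + 2 \left(-2\right) \left(-10\right)}{-270} = \left(163 + 40\right) \left(- \frac{1}{270}\right) = 203 \left(- \frac{1}{270}\right) = - \frac{203}{270}$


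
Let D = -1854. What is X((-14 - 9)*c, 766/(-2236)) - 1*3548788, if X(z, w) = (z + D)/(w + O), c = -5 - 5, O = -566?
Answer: -320998261588/90453 ≈ -3.5488e+6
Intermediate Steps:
c = -10
X(z, w) = (-1854 + z)/(-566 + w) (X(z, w) = (z - 1854)/(w - 566) = (-1854 + z)/(-566 + w))
X((-14 - 9)*c, 766/(-2236)) - 1*3548788 = (-1854 + (-14 - 9)*(-10))/(-566 + 766/(-2236)) - 1*3548788 = (-1854 - 23*(-10))/(-566 + 766*(-1/2236)) - 3548788 = (-1854 + 230)/(-566 - 383/1118) - 3548788 = -1624/(-633171/1118) - 3548788 = -1118/633171*(-1624) - 3548788 = 259376/90453 - 3548788 = -320998261588/90453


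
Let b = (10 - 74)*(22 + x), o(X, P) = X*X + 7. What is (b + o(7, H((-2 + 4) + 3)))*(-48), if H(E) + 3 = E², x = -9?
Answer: 37248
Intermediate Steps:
H(E) = -3 + E²
o(X, P) = 7 + X² (o(X, P) = X² + 7 = 7 + X²)
b = -832 (b = (10 - 74)*(22 - 9) = -64*13 = -832)
(b + o(7, H((-2 + 4) + 3)))*(-48) = (-832 + (7 + 7²))*(-48) = (-832 + (7 + 49))*(-48) = (-832 + 56)*(-48) = -776*(-48) = 37248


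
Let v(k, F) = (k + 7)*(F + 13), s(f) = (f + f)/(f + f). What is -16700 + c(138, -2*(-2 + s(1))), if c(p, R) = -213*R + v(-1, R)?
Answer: -17036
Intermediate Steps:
s(f) = 1 (s(f) = (2*f)/((2*f)) = (2*f)*(1/(2*f)) = 1)
v(k, F) = (7 + k)*(13 + F)
c(p, R) = 78 - 207*R (c(p, R) = -213*R + (91 + 7*R + 13*(-1) + R*(-1)) = -213*R + (91 + 7*R - 13 - R) = -213*R + (78 + 6*R) = 78 - 207*R)
-16700 + c(138, -2*(-2 + s(1))) = -16700 + (78 - (-414)*(-2 + 1)) = -16700 + (78 - (-414)*(-1)) = -16700 + (78 - 207*2) = -16700 + (78 - 414) = -16700 - 336 = -17036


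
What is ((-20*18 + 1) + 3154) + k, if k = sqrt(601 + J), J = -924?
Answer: 2795 + I*sqrt(323) ≈ 2795.0 + 17.972*I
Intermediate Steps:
k = I*sqrt(323) (k = sqrt(601 - 924) = sqrt(-323) = I*sqrt(323) ≈ 17.972*I)
((-20*18 + 1) + 3154) + k = ((-20*18 + 1) + 3154) + I*sqrt(323) = ((-360 + 1) + 3154) + I*sqrt(323) = (-359 + 3154) + I*sqrt(323) = 2795 + I*sqrt(323)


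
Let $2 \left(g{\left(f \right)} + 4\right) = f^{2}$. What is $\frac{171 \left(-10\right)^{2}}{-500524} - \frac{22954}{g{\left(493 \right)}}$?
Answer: $- \frac{294935401}{1322259277} \approx -0.22305$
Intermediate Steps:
$g{\left(f \right)} = -4 + \frac{f^{2}}{2}$
$\frac{171 \left(-10\right)^{2}}{-500524} - \frac{22954}{g{\left(493 \right)}} = \frac{171 \left(-10\right)^{2}}{-500524} - \frac{22954}{-4 + \frac{493^{2}}{2}} = 171 \cdot 100 \left(- \frac{1}{500524}\right) - \frac{22954}{-4 + \frac{1}{2} \cdot 243049} = 17100 \left(- \frac{1}{500524}\right) - \frac{22954}{-4 + \frac{243049}{2}} = - \frac{4275}{125131} - \frac{22954}{\frac{243041}{2}} = - \frac{4275}{125131} - \frac{1996}{10567} = - \frac{294935401}{1322259277}$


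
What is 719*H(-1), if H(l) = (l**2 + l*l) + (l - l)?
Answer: 1438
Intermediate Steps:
H(l) = 2*l**2 (H(l) = (l**2 + l**2) + 0 = 2*l**2 + 0 = 2*l**2)
719*H(-1) = 719*(2*(-1)**2) = 719*(2*1) = 719*2 = 1438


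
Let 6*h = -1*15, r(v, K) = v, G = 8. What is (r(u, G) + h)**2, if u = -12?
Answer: 841/4 ≈ 210.25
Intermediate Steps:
h = -5/2 (h = (-1*15)/6 = (1/6)*(-15) = -5/2 ≈ -2.5000)
(r(u, G) + h)**2 = (-12 - 5/2)**2 = (-29/2)**2 = 841/4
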